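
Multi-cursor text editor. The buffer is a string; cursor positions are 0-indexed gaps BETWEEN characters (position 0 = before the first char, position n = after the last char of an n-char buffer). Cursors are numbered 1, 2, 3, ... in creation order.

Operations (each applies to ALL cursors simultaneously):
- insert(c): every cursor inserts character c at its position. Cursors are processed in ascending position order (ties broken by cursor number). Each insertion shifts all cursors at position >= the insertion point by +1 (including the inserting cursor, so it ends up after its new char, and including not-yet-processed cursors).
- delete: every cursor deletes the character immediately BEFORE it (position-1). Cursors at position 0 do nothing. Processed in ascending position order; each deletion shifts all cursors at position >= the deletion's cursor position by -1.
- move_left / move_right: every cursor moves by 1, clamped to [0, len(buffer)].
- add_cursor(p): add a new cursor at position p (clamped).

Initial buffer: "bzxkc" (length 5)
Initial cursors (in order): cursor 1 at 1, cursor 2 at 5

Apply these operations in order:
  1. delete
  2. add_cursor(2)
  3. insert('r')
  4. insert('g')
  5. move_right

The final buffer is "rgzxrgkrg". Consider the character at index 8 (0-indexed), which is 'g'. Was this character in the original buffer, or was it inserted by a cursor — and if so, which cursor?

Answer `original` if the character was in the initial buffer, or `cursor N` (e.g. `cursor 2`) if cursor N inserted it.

Answer: cursor 2

Derivation:
After op 1 (delete): buffer="zxk" (len 3), cursors c1@0 c2@3, authorship ...
After op 2 (add_cursor(2)): buffer="zxk" (len 3), cursors c1@0 c3@2 c2@3, authorship ...
After op 3 (insert('r')): buffer="rzxrkr" (len 6), cursors c1@1 c3@4 c2@6, authorship 1..3.2
After op 4 (insert('g')): buffer="rgzxrgkrg" (len 9), cursors c1@2 c3@6 c2@9, authorship 11..33.22
After op 5 (move_right): buffer="rgzxrgkrg" (len 9), cursors c1@3 c3@7 c2@9, authorship 11..33.22
Authorship (.=original, N=cursor N): 1 1 . . 3 3 . 2 2
Index 8: author = 2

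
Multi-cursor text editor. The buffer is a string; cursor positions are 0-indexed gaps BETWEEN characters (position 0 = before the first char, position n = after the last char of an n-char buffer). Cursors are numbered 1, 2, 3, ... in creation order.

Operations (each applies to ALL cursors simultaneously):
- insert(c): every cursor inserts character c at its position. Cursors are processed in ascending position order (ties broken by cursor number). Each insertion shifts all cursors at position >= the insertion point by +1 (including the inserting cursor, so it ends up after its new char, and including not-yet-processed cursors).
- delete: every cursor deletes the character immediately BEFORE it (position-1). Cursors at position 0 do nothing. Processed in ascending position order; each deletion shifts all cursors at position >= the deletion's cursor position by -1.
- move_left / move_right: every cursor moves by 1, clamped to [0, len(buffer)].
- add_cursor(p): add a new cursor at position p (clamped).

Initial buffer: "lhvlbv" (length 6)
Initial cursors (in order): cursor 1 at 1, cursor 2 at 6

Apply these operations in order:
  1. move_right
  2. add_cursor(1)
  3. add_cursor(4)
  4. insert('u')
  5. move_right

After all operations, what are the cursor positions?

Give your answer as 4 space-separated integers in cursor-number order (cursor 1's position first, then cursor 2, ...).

After op 1 (move_right): buffer="lhvlbv" (len 6), cursors c1@2 c2@6, authorship ......
After op 2 (add_cursor(1)): buffer="lhvlbv" (len 6), cursors c3@1 c1@2 c2@6, authorship ......
After op 3 (add_cursor(4)): buffer="lhvlbv" (len 6), cursors c3@1 c1@2 c4@4 c2@6, authorship ......
After op 4 (insert('u')): buffer="luhuvlubvu" (len 10), cursors c3@2 c1@4 c4@7 c2@10, authorship .3.1..4..2
After op 5 (move_right): buffer="luhuvlubvu" (len 10), cursors c3@3 c1@5 c4@8 c2@10, authorship .3.1..4..2

Answer: 5 10 3 8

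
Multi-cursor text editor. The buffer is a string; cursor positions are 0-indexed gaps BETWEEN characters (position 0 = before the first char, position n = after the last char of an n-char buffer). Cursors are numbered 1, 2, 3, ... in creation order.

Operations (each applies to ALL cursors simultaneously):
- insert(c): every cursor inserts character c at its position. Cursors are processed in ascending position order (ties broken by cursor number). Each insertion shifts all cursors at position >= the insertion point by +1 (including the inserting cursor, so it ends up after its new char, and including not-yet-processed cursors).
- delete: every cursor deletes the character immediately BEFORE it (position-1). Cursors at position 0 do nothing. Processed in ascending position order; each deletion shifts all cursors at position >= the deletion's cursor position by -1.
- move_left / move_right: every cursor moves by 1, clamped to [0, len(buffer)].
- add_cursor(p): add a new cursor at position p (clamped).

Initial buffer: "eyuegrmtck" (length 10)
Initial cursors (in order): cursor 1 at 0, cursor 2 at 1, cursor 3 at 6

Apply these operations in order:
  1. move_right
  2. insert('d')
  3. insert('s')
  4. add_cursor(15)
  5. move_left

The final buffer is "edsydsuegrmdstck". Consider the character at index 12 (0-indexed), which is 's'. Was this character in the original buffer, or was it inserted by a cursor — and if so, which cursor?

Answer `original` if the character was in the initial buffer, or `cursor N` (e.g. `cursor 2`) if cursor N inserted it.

After op 1 (move_right): buffer="eyuegrmtck" (len 10), cursors c1@1 c2@2 c3@7, authorship ..........
After op 2 (insert('d')): buffer="edyduegrmdtck" (len 13), cursors c1@2 c2@4 c3@10, authorship .1.2.....3...
After op 3 (insert('s')): buffer="edsydsuegrmdstck" (len 16), cursors c1@3 c2@6 c3@13, authorship .11.22.....33...
After op 4 (add_cursor(15)): buffer="edsydsuegrmdstck" (len 16), cursors c1@3 c2@6 c3@13 c4@15, authorship .11.22.....33...
After op 5 (move_left): buffer="edsydsuegrmdstck" (len 16), cursors c1@2 c2@5 c3@12 c4@14, authorship .11.22.....33...
Authorship (.=original, N=cursor N): . 1 1 . 2 2 . . . . . 3 3 . . .
Index 12: author = 3

Answer: cursor 3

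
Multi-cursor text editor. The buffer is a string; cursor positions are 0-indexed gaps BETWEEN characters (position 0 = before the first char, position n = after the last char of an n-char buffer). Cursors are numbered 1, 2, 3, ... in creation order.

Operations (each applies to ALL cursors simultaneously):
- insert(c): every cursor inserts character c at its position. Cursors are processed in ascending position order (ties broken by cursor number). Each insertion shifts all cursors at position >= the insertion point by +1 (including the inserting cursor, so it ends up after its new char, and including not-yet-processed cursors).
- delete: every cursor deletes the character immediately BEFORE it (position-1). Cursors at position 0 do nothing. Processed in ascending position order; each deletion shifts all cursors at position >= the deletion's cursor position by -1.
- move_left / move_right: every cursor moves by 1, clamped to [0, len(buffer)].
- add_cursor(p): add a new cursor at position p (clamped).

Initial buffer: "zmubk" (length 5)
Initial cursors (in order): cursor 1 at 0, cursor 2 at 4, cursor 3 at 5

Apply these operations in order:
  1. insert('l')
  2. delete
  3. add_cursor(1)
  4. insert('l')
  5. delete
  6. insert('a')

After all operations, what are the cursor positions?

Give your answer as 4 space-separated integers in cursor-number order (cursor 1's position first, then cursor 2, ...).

After op 1 (insert('l')): buffer="lzmublkl" (len 8), cursors c1@1 c2@6 c3@8, authorship 1....2.3
After op 2 (delete): buffer="zmubk" (len 5), cursors c1@0 c2@4 c3@5, authorship .....
After op 3 (add_cursor(1)): buffer="zmubk" (len 5), cursors c1@0 c4@1 c2@4 c3@5, authorship .....
After op 4 (insert('l')): buffer="lzlmublkl" (len 9), cursors c1@1 c4@3 c2@7 c3@9, authorship 1.4...2.3
After op 5 (delete): buffer="zmubk" (len 5), cursors c1@0 c4@1 c2@4 c3@5, authorship .....
After op 6 (insert('a')): buffer="azamubaka" (len 9), cursors c1@1 c4@3 c2@7 c3@9, authorship 1.4...2.3

Answer: 1 7 9 3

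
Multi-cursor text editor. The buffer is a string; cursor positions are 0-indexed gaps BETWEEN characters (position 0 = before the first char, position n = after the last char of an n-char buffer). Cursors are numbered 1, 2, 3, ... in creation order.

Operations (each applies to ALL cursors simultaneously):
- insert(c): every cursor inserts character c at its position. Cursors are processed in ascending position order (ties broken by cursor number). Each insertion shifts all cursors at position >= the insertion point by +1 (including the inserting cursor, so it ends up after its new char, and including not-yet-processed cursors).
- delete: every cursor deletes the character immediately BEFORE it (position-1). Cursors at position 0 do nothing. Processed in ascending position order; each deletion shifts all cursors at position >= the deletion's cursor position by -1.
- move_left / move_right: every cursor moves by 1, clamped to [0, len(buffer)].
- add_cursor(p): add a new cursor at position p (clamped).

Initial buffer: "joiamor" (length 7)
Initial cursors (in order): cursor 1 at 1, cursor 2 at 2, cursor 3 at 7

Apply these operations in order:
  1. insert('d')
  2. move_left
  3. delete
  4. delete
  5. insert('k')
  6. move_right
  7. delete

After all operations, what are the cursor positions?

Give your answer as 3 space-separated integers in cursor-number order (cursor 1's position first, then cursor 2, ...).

After op 1 (insert('d')): buffer="jdodiamord" (len 10), cursors c1@2 c2@4 c3@10, authorship .1.2.....3
After op 2 (move_left): buffer="jdodiamord" (len 10), cursors c1@1 c2@3 c3@9, authorship .1.2.....3
After op 3 (delete): buffer="ddiamod" (len 7), cursors c1@0 c2@1 c3@6, authorship 12....3
After op 4 (delete): buffer="diamd" (len 5), cursors c1@0 c2@0 c3@4, authorship 2...3
After op 5 (insert('k')): buffer="kkdiamkd" (len 8), cursors c1@2 c2@2 c3@7, authorship 122...33
After op 6 (move_right): buffer="kkdiamkd" (len 8), cursors c1@3 c2@3 c3@8, authorship 122...33
After op 7 (delete): buffer="kiamk" (len 5), cursors c1@1 c2@1 c3@5, authorship 1...3

Answer: 1 1 5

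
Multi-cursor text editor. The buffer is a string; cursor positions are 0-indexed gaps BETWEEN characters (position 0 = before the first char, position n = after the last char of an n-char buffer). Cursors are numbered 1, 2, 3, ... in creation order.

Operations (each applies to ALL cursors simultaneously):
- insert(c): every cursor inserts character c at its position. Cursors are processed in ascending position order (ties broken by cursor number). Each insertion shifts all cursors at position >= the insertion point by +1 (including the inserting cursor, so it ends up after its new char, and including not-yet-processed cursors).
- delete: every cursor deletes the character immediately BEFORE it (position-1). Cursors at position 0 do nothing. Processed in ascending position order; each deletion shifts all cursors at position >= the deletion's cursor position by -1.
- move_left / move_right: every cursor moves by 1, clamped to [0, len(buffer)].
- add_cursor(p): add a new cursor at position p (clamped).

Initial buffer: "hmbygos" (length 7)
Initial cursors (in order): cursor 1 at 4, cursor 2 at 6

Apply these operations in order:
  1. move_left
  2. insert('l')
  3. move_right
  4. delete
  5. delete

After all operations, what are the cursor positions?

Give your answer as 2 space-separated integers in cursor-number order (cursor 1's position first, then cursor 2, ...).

After op 1 (move_left): buffer="hmbygos" (len 7), cursors c1@3 c2@5, authorship .......
After op 2 (insert('l')): buffer="hmblyglos" (len 9), cursors c1@4 c2@7, authorship ...1..2..
After op 3 (move_right): buffer="hmblyglos" (len 9), cursors c1@5 c2@8, authorship ...1..2..
After op 4 (delete): buffer="hmblgls" (len 7), cursors c1@4 c2@6, authorship ...1.2.
After op 5 (delete): buffer="hmbgs" (len 5), cursors c1@3 c2@4, authorship .....

Answer: 3 4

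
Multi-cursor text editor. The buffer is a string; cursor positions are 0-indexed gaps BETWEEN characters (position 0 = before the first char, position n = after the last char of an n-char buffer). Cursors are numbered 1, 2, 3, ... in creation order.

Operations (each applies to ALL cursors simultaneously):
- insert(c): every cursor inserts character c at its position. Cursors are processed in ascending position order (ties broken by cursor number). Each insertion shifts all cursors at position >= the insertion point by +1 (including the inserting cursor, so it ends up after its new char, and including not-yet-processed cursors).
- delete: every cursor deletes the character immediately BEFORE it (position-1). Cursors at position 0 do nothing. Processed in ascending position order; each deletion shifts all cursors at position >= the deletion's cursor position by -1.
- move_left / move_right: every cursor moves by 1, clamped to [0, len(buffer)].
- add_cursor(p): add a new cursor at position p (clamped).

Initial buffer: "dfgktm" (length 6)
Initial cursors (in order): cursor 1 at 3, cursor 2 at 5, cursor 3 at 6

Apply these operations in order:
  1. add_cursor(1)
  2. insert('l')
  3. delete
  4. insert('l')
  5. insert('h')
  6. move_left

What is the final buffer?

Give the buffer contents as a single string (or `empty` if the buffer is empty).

After op 1 (add_cursor(1)): buffer="dfgktm" (len 6), cursors c4@1 c1@3 c2@5 c3@6, authorship ......
After op 2 (insert('l')): buffer="dlfglktlml" (len 10), cursors c4@2 c1@5 c2@8 c3@10, authorship .4..1..2.3
After op 3 (delete): buffer="dfgktm" (len 6), cursors c4@1 c1@3 c2@5 c3@6, authorship ......
After op 4 (insert('l')): buffer="dlfglktlml" (len 10), cursors c4@2 c1@5 c2@8 c3@10, authorship .4..1..2.3
After op 5 (insert('h')): buffer="dlhfglhktlhmlh" (len 14), cursors c4@3 c1@7 c2@11 c3@14, authorship .44..11..22.33
After op 6 (move_left): buffer="dlhfglhktlhmlh" (len 14), cursors c4@2 c1@6 c2@10 c3@13, authorship .44..11..22.33

Answer: dlhfglhktlhmlh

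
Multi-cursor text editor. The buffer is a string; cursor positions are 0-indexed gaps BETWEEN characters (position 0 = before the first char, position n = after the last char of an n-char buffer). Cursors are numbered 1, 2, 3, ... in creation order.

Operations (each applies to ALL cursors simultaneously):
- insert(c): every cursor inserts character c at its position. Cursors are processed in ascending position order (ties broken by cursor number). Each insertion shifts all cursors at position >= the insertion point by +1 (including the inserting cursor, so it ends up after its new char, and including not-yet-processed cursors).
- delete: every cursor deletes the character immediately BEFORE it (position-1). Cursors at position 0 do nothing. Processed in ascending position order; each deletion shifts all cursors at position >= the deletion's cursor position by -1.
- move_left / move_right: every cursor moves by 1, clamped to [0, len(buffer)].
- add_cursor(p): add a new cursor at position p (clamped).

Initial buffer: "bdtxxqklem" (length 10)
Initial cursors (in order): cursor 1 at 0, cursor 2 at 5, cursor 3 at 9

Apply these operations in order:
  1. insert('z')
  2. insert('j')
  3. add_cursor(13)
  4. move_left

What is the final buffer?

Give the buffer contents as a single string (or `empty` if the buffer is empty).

After op 1 (insert('z')): buffer="zbdtxxzqklezm" (len 13), cursors c1@1 c2@7 c3@12, authorship 1.....2....3.
After op 2 (insert('j')): buffer="zjbdtxxzjqklezjm" (len 16), cursors c1@2 c2@9 c3@15, authorship 11.....22....33.
After op 3 (add_cursor(13)): buffer="zjbdtxxzjqklezjm" (len 16), cursors c1@2 c2@9 c4@13 c3@15, authorship 11.....22....33.
After op 4 (move_left): buffer="zjbdtxxzjqklezjm" (len 16), cursors c1@1 c2@8 c4@12 c3@14, authorship 11.....22....33.

Answer: zjbdtxxzjqklezjm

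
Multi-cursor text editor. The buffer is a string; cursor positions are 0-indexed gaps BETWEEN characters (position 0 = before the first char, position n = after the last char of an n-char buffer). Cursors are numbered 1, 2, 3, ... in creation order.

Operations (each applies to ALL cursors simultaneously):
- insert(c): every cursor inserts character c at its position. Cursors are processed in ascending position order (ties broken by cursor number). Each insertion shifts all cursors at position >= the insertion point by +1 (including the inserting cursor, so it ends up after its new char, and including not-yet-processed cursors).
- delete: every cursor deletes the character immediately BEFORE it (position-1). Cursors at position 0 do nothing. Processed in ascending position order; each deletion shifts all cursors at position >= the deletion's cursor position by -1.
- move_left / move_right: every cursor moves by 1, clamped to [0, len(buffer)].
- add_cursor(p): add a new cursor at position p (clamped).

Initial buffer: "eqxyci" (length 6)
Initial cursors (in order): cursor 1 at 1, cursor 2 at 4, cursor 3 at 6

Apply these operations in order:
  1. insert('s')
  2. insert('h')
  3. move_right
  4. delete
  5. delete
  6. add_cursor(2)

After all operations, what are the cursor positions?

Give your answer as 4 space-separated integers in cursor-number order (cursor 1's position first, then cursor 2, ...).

After op 1 (insert('s')): buffer="esqxyscis" (len 9), cursors c1@2 c2@6 c3@9, authorship .1...2..3
After op 2 (insert('h')): buffer="eshqxyshcish" (len 12), cursors c1@3 c2@8 c3@12, authorship .11...22..33
After op 3 (move_right): buffer="eshqxyshcish" (len 12), cursors c1@4 c2@9 c3@12, authorship .11...22..33
After op 4 (delete): buffer="eshxyshis" (len 9), cursors c1@3 c2@7 c3@9, authorship .11..22.3
After op 5 (delete): buffer="esxysi" (len 6), cursors c1@2 c2@5 c3@6, authorship .1..2.
After op 6 (add_cursor(2)): buffer="esxysi" (len 6), cursors c1@2 c4@2 c2@5 c3@6, authorship .1..2.

Answer: 2 5 6 2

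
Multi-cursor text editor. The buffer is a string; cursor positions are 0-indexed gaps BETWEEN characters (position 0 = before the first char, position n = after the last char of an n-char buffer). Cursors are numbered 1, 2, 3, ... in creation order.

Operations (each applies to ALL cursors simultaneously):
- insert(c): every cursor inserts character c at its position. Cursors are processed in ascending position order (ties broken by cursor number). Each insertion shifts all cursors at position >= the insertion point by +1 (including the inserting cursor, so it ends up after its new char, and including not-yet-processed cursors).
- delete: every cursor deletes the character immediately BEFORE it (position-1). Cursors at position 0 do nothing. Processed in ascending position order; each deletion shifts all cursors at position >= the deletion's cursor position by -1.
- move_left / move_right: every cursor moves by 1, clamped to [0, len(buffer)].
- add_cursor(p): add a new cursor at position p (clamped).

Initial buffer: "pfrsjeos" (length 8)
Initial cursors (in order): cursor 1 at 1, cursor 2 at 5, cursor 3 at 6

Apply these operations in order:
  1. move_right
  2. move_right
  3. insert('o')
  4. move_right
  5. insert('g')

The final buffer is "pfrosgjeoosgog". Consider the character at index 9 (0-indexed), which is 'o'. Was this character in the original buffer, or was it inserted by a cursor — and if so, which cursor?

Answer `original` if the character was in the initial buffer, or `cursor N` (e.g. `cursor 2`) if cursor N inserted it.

Answer: cursor 2

Derivation:
After op 1 (move_right): buffer="pfrsjeos" (len 8), cursors c1@2 c2@6 c3@7, authorship ........
After op 2 (move_right): buffer="pfrsjeos" (len 8), cursors c1@3 c2@7 c3@8, authorship ........
After op 3 (insert('o')): buffer="pfrosjeooso" (len 11), cursors c1@4 c2@9 c3@11, authorship ...1....2.3
After op 4 (move_right): buffer="pfrosjeooso" (len 11), cursors c1@5 c2@10 c3@11, authorship ...1....2.3
After op 5 (insert('g')): buffer="pfrosgjeoosgog" (len 14), cursors c1@6 c2@12 c3@14, authorship ...1.1...2.233
Authorship (.=original, N=cursor N): . . . 1 . 1 . . . 2 . 2 3 3
Index 9: author = 2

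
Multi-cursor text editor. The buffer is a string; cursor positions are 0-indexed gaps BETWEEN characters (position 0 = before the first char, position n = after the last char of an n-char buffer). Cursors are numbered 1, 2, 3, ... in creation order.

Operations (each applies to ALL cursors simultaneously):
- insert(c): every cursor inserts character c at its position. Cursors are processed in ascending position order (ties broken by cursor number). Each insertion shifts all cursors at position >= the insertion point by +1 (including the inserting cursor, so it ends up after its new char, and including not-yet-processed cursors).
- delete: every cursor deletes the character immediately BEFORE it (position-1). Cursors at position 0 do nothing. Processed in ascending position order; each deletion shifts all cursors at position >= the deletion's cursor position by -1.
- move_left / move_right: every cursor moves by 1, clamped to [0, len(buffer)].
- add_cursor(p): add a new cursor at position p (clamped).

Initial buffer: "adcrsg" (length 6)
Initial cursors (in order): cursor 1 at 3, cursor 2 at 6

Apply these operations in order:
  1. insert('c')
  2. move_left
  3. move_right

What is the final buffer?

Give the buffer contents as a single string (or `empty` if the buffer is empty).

Answer: adccrsgc

Derivation:
After op 1 (insert('c')): buffer="adccrsgc" (len 8), cursors c1@4 c2@8, authorship ...1...2
After op 2 (move_left): buffer="adccrsgc" (len 8), cursors c1@3 c2@7, authorship ...1...2
After op 3 (move_right): buffer="adccrsgc" (len 8), cursors c1@4 c2@8, authorship ...1...2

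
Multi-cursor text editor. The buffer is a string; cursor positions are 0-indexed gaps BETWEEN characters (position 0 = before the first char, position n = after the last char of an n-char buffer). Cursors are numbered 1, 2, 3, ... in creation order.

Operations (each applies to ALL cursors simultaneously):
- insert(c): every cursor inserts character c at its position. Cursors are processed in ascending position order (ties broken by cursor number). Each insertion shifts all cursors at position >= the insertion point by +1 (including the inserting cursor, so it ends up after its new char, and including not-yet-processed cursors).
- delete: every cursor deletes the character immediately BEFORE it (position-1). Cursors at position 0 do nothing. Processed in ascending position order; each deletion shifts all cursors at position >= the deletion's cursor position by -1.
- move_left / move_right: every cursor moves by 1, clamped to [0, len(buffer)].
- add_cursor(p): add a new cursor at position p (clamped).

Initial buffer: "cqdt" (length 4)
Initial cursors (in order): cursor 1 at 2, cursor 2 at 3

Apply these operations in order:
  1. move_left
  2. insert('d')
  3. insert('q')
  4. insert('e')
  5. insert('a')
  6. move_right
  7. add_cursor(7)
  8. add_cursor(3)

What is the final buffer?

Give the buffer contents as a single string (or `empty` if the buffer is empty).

After op 1 (move_left): buffer="cqdt" (len 4), cursors c1@1 c2@2, authorship ....
After op 2 (insert('d')): buffer="cdqddt" (len 6), cursors c1@2 c2@4, authorship .1.2..
After op 3 (insert('q')): buffer="cdqqdqdt" (len 8), cursors c1@3 c2@6, authorship .11.22..
After op 4 (insert('e')): buffer="cdqeqdqedt" (len 10), cursors c1@4 c2@8, authorship .111.222..
After op 5 (insert('a')): buffer="cdqeaqdqeadt" (len 12), cursors c1@5 c2@10, authorship .1111.2222..
After op 6 (move_right): buffer="cdqeaqdqeadt" (len 12), cursors c1@6 c2@11, authorship .1111.2222..
After op 7 (add_cursor(7)): buffer="cdqeaqdqeadt" (len 12), cursors c1@6 c3@7 c2@11, authorship .1111.2222..
After op 8 (add_cursor(3)): buffer="cdqeaqdqeadt" (len 12), cursors c4@3 c1@6 c3@7 c2@11, authorship .1111.2222..

Answer: cdqeaqdqeadt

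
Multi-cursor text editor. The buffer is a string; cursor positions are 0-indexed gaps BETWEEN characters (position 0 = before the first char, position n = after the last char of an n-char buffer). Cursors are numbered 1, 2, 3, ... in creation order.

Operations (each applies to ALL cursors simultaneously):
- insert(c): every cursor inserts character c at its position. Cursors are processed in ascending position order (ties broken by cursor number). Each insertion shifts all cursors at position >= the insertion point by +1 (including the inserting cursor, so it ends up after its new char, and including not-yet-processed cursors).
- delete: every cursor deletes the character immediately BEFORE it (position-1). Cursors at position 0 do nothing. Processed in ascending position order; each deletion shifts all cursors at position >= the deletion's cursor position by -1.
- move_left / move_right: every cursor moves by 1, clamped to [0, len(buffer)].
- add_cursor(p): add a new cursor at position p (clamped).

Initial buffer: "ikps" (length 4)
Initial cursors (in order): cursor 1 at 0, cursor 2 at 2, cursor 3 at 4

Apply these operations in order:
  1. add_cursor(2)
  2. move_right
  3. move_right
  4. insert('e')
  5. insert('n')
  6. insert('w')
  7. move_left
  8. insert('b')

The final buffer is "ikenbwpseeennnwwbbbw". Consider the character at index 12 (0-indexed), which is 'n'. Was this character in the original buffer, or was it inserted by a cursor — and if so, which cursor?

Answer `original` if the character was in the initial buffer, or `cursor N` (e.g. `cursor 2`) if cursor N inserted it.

After op 1 (add_cursor(2)): buffer="ikps" (len 4), cursors c1@0 c2@2 c4@2 c3@4, authorship ....
After op 2 (move_right): buffer="ikps" (len 4), cursors c1@1 c2@3 c4@3 c3@4, authorship ....
After op 3 (move_right): buffer="ikps" (len 4), cursors c1@2 c2@4 c3@4 c4@4, authorship ....
After op 4 (insert('e')): buffer="ikepseee" (len 8), cursors c1@3 c2@8 c3@8 c4@8, authorship ..1..234
After op 5 (insert('n')): buffer="ikenpseeennn" (len 12), cursors c1@4 c2@12 c3@12 c4@12, authorship ..11..234234
After op 6 (insert('w')): buffer="ikenwpseeennnwww" (len 16), cursors c1@5 c2@16 c3@16 c4@16, authorship ..111..234234234
After op 7 (move_left): buffer="ikenwpseeennnwww" (len 16), cursors c1@4 c2@15 c3@15 c4@15, authorship ..111..234234234
After op 8 (insert('b')): buffer="ikenbwpseeennnwwbbbw" (len 20), cursors c1@5 c2@19 c3@19 c4@19, authorship ..1111..234234232344
Authorship (.=original, N=cursor N): . . 1 1 1 1 . . 2 3 4 2 3 4 2 3 2 3 4 4
Index 12: author = 3

Answer: cursor 3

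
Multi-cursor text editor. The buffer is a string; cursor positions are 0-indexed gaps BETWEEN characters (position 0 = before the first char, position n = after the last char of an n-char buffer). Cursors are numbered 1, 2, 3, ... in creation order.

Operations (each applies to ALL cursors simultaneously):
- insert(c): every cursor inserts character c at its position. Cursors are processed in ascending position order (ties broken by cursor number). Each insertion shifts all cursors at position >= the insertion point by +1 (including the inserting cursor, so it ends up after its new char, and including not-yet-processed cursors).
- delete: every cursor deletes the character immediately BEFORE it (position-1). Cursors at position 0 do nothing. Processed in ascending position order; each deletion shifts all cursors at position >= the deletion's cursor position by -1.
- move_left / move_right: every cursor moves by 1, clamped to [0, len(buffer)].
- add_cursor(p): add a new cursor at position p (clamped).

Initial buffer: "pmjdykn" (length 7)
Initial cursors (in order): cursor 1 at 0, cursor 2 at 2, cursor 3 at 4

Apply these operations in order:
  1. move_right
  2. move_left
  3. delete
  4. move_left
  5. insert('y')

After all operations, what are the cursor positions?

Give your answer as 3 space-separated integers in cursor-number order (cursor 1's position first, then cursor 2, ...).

After op 1 (move_right): buffer="pmjdykn" (len 7), cursors c1@1 c2@3 c3@5, authorship .......
After op 2 (move_left): buffer="pmjdykn" (len 7), cursors c1@0 c2@2 c3@4, authorship .......
After op 3 (delete): buffer="pjykn" (len 5), cursors c1@0 c2@1 c3@2, authorship .....
After op 4 (move_left): buffer="pjykn" (len 5), cursors c1@0 c2@0 c3@1, authorship .....
After op 5 (insert('y')): buffer="yypyjykn" (len 8), cursors c1@2 c2@2 c3@4, authorship 12.3....

Answer: 2 2 4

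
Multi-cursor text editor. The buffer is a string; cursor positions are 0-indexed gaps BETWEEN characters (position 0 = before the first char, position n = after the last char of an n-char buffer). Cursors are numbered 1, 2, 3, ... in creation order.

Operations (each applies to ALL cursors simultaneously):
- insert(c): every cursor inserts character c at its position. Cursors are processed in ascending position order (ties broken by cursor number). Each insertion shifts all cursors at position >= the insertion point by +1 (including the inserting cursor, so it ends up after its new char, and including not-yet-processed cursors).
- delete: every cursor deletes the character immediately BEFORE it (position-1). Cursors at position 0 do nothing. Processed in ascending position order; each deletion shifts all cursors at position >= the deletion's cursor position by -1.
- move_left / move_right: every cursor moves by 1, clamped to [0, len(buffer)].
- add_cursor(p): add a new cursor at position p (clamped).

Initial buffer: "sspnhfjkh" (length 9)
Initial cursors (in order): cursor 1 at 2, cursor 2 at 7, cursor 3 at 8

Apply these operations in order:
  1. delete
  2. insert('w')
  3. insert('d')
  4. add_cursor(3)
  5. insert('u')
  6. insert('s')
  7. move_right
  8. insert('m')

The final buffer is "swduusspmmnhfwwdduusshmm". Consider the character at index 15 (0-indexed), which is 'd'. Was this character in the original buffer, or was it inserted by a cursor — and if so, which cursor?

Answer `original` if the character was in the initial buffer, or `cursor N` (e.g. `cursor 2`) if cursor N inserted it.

Answer: cursor 2

Derivation:
After op 1 (delete): buffer="spnhfh" (len 6), cursors c1@1 c2@5 c3@5, authorship ......
After op 2 (insert('w')): buffer="swpnhfwwh" (len 9), cursors c1@2 c2@8 c3@8, authorship .1....23.
After op 3 (insert('d')): buffer="swdpnhfwwddh" (len 12), cursors c1@3 c2@11 c3@11, authorship .11....2323.
After op 4 (add_cursor(3)): buffer="swdpnhfwwddh" (len 12), cursors c1@3 c4@3 c2@11 c3@11, authorship .11....2323.
After op 5 (insert('u')): buffer="swduupnhfwwdduuh" (len 16), cursors c1@5 c4@5 c2@15 c3@15, authorship .1114....232323.
After op 6 (insert('s')): buffer="swduusspnhfwwdduussh" (len 20), cursors c1@7 c4@7 c2@19 c3@19, authorship .111414....23232323.
After op 7 (move_right): buffer="swduusspnhfwwdduussh" (len 20), cursors c1@8 c4@8 c2@20 c3@20, authorship .111414....23232323.
After op 8 (insert('m')): buffer="swduusspmmnhfwwdduusshmm" (len 24), cursors c1@10 c4@10 c2@24 c3@24, authorship .111414.14...23232323.23
Authorship (.=original, N=cursor N): . 1 1 1 4 1 4 . 1 4 . . . 2 3 2 3 2 3 2 3 . 2 3
Index 15: author = 2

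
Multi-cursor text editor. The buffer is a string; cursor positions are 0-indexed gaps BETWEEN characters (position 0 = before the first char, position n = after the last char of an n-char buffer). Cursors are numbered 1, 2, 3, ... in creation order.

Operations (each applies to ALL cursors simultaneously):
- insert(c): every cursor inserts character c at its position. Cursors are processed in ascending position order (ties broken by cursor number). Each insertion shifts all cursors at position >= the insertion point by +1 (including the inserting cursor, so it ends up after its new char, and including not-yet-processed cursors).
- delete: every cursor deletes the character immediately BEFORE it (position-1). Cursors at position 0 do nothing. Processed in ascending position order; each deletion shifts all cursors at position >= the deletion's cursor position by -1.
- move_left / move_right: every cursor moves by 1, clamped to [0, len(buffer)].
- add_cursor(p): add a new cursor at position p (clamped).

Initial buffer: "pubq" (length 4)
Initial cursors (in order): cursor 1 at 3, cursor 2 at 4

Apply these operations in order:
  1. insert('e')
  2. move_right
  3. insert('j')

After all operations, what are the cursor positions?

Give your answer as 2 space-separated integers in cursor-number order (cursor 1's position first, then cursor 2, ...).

After op 1 (insert('e')): buffer="pubeqe" (len 6), cursors c1@4 c2@6, authorship ...1.2
After op 2 (move_right): buffer="pubeqe" (len 6), cursors c1@5 c2@6, authorship ...1.2
After op 3 (insert('j')): buffer="pubeqjej" (len 8), cursors c1@6 c2@8, authorship ...1.122

Answer: 6 8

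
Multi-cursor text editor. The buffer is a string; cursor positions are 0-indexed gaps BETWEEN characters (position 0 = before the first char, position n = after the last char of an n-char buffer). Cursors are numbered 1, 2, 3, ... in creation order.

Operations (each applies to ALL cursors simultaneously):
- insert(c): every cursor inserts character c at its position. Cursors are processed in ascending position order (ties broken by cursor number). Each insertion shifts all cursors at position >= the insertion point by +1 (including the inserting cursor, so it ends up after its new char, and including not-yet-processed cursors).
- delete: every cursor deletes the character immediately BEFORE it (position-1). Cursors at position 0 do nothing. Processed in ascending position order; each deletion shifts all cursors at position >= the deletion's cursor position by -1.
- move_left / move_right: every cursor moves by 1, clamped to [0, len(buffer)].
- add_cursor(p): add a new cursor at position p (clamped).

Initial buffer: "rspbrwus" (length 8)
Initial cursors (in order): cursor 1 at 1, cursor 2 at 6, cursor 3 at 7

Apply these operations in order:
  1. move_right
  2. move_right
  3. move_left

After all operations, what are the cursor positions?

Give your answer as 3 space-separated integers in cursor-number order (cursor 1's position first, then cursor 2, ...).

After op 1 (move_right): buffer="rspbrwus" (len 8), cursors c1@2 c2@7 c3@8, authorship ........
After op 2 (move_right): buffer="rspbrwus" (len 8), cursors c1@3 c2@8 c3@8, authorship ........
After op 3 (move_left): buffer="rspbrwus" (len 8), cursors c1@2 c2@7 c3@7, authorship ........

Answer: 2 7 7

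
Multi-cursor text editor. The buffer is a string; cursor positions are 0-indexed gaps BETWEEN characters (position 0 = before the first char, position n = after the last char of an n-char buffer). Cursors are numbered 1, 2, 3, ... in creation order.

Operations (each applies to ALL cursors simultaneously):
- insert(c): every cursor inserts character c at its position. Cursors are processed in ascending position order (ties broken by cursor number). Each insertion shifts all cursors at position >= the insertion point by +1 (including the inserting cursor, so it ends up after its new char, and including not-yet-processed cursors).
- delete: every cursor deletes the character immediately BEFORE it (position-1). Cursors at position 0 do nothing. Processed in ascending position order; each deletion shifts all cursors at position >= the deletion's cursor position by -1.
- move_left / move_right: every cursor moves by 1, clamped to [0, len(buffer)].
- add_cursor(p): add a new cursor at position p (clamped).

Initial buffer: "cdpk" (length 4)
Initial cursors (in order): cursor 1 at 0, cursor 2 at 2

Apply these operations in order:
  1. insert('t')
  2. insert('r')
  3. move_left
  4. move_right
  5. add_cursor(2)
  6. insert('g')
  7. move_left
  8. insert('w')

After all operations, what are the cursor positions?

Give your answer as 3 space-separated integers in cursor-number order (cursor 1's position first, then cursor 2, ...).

Answer: 5 11 5

Derivation:
After op 1 (insert('t')): buffer="tcdtpk" (len 6), cursors c1@1 c2@4, authorship 1..2..
After op 2 (insert('r')): buffer="trcdtrpk" (len 8), cursors c1@2 c2@6, authorship 11..22..
After op 3 (move_left): buffer="trcdtrpk" (len 8), cursors c1@1 c2@5, authorship 11..22..
After op 4 (move_right): buffer="trcdtrpk" (len 8), cursors c1@2 c2@6, authorship 11..22..
After op 5 (add_cursor(2)): buffer="trcdtrpk" (len 8), cursors c1@2 c3@2 c2@6, authorship 11..22..
After op 6 (insert('g')): buffer="trggcdtrgpk" (len 11), cursors c1@4 c3@4 c2@9, authorship 1113..222..
After op 7 (move_left): buffer="trggcdtrgpk" (len 11), cursors c1@3 c3@3 c2@8, authorship 1113..222..
After op 8 (insert('w')): buffer="trgwwgcdtrwgpk" (len 14), cursors c1@5 c3@5 c2@11, authorship 111133..2222..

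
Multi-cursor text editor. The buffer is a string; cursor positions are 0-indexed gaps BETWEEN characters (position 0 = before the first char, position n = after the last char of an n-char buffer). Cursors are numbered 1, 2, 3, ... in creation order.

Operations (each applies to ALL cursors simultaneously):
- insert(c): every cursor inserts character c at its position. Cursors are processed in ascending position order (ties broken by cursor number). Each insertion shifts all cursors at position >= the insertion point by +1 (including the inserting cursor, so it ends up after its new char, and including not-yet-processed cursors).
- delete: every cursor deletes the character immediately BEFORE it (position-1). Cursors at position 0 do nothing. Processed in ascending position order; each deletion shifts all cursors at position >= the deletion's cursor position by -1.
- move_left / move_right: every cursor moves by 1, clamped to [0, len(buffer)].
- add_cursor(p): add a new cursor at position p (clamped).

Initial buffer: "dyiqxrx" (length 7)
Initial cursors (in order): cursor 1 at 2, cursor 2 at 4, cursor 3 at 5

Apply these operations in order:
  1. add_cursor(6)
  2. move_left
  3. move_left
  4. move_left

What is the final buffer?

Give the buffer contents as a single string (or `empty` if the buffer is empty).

After op 1 (add_cursor(6)): buffer="dyiqxrx" (len 7), cursors c1@2 c2@4 c3@5 c4@6, authorship .......
After op 2 (move_left): buffer="dyiqxrx" (len 7), cursors c1@1 c2@3 c3@4 c4@5, authorship .......
After op 3 (move_left): buffer="dyiqxrx" (len 7), cursors c1@0 c2@2 c3@3 c4@4, authorship .......
After op 4 (move_left): buffer="dyiqxrx" (len 7), cursors c1@0 c2@1 c3@2 c4@3, authorship .......

Answer: dyiqxrx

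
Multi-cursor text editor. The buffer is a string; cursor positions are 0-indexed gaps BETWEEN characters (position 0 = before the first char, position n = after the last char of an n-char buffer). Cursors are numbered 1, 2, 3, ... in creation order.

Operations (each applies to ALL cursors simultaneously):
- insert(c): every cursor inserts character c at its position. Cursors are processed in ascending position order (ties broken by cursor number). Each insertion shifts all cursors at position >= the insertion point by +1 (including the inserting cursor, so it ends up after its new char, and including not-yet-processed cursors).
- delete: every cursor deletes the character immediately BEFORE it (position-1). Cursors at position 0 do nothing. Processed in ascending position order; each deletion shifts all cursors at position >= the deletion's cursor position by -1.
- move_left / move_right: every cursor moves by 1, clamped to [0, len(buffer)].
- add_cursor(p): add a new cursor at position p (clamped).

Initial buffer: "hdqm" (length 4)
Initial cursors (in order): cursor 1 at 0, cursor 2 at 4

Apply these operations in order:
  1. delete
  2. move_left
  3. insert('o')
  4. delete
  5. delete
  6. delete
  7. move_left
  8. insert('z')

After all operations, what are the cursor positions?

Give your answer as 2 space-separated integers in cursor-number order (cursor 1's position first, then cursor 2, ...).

Answer: 2 2

Derivation:
After op 1 (delete): buffer="hdq" (len 3), cursors c1@0 c2@3, authorship ...
After op 2 (move_left): buffer="hdq" (len 3), cursors c1@0 c2@2, authorship ...
After op 3 (insert('o')): buffer="ohdoq" (len 5), cursors c1@1 c2@4, authorship 1..2.
After op 4 (delete): buffer="hdq" (len 3), cursors c1@0 c2@2, authorship ...
After op 5 (delete): buffer="hq" (len 2), cursors c1@0 c2@1, authorship ..
After op 6 (delete): buffer="q" (len 1), cursors c1@0 c2@0, authorship .
After op 7 (move_left): buffer="q" (len 1), cursors c1@0 c2@0, authorship .
After op 8 (insert('z')): buffer="zzq" (len 3), cursors c1@2 c2@2, authorship 12.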